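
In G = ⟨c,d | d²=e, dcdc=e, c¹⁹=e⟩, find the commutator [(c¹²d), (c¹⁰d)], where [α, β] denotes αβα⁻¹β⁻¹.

[(c¹²d), (c¹⁰d)] = (c¹²d)·(c¹⁰d)·(c¹²d)⁻¹·(c¹⁰d)⁻¹.
  (c¹²d) · (c¹⁰d) = c²
  (c²) · (c¹²d) = c¹⁴d
  (c¹⁴d) · (c¹⁰d) = c⁴

Answer: c⁴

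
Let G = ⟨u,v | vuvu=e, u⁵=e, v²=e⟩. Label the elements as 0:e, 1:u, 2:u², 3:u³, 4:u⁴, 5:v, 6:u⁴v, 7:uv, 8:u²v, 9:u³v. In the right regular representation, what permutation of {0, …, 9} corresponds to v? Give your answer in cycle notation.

(0 5)(1 7)(2 8)(3 9)(4 6)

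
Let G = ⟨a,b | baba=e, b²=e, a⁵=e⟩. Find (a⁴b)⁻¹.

The order of (a⁴b) is 2 (smallest k with (a⁴b)ᵏ = e), so (a⁴b)⁻¹ = (a⁴b)¹ = a⁴b.
Check: (a⁴b) · (a⁴b) → (a⁴b) · a⁴ = b;   b · b = e, giving e as required.

Answer: a⁴b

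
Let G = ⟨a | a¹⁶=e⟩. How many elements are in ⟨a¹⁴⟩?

|⟨a¹⁴⟩| equals the order of a¹⁴. Compute successive powers until reaching e:
  (a¹⁴)¹ = a¹⁴, (a¹⁴)² = a¹², (a¹⁴)³ = a¹⁰, (a¹⁴)⁴ = a⁸, (a¹⁴)⁵ = a⁶, (a¹⁴)⁶ = a⁴, (a¹⁴)⁷ = a², (a¹⁴)⁸ = e.
The smallest positive k with (a¹⁴)ᵏ = e is 8, so |⟨a¹⁴⟩| = 8.

Answer: 8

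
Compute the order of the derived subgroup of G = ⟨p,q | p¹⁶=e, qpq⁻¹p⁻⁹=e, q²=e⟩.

G' = [G, G] is generated by all commutators. The generator-pair commutators are: [p, q] = p⁸.
The subgroup they normally generate is {e, p⁸}, of order 2.
Check: |G/G'| = 32/2 = 16 is the order of the abelianisation.

Answer: 2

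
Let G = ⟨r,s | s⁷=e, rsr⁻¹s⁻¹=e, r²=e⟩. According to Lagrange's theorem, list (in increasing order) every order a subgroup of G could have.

|G| = 14 = 2 · 7. By Lagrange's theorem the order of any subgroup divides 14; the divisors of 14 are 1, 2, 7, 14.

Answer: 1, 2, 7, 14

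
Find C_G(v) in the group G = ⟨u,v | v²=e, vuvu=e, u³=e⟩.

⟨v⟩ ⊆ C_G(v) since powers of v commute with v; so |C_G(v)| ≥ |⟨v⟩| = 2.
By orbit–stabilizer, |C_G(v)| = |G| / |conj. class of v| = 6 / 3 = 2.
The 2 elements commuting with v are {e, v}.

Answer: {e, v}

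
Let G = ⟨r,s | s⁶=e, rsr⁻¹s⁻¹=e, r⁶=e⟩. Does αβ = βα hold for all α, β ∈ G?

Each pair of generators commutes: r·s = rs = s·r. Since the generators pairwise commute, every element of G commutes with every other, so G is abelian.

Answer: Yes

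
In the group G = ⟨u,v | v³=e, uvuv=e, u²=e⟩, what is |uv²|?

Compute successive powers until reaching e:
  (uv²)¹ = uv², (uv²)² = e.
The smallest positive k with (uv²)ᵏ = e is 2.

Answer: 2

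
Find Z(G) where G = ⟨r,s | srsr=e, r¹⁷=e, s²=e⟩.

An element z ∈ Z(G) iff z commutes with every generator.
For example e is central: e·r = r = r·e; e·s = s = s·e.
Whereas r ∉ Z(G) since r·s = rs ≠ r¹⁶s = s·r.
Checking each of the 34 elements this way gives Z(G) = {e}, of order 1.

Answer: {e}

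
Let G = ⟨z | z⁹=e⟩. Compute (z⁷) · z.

Compute (z⁷) · z by multiplying left to right and reducing via the relations at each step:
  (z⁷) · z = z⁸

Answer: z⁸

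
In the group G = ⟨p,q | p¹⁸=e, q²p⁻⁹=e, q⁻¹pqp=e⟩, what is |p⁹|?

Compute successive powers until reaching e:
  (p⁹)¹ = p⁹, (p⁹)² = e.
The smallest positive k with (p⁹)ᵏ = e is 2.

Answer: 2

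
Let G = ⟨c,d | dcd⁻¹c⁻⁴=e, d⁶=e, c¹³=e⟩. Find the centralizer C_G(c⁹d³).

⟨c⁹d³⟩ ⊆ C_G(c⁹d³) since powers of c⁹d³ commute with c⁹d³; so |C_G(c⁹d³)| ≥ |⟨c⁹d³⟩| = 2.
By orbit–stabilizer, |C_G(c⁹d³)| = |G| / |conj. class of c⁹d³| = 78 / 13 = 6.
The 6 elements commuting with c⁹d³ are {e, c⁶d, c³d⁴, c⁴d², c⁵d⁵, c⁹d³}.

Answer: {e, c⁶d, c³d⁴, c⁴d², c⁵d⁵, c⁹d³}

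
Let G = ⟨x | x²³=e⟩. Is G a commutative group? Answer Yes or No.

G has a single generator, so G is cyclic and hence abelian.

Answer: Yes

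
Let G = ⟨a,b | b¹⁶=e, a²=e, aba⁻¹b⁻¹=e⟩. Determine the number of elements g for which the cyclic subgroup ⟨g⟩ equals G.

⟨g⟩ = G would require ord(g) = |G| = 32, but the maximum element order in G is 16 < 32. So G is not cyclic and no single element generates it: the count is 0.

Answer: 0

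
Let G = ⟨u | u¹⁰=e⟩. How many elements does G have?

G is generated by a single element, so G is cyclic. The relator gives u¹⁰ = e and no smaller power is forced to be e, so the 10 powers {e, u, u², u³, u⁴, u⁵, u⁶, u⁷, u⁸, u⁹} are distinct. Hence |G| = 10.

Answer: 10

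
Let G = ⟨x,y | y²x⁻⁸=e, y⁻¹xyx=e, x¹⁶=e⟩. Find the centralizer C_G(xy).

⟨xy⟩ ⊆ C_G(xy) since powers of xy commute with xy; so |C_G(xy)| ≥ |⟨xy⟩| = 4.
By orbit–stabilizer, |C_G(xy)| = |G| / |conj. class of xy| = 32 / 8 = 4.
The 4 elements commuting with xy are {e, x⁸, xy, xy⁻¹}.

Answer: {e, x⁸, xy, xy⁻¹}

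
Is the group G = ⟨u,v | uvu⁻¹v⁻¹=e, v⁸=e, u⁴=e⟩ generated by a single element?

|G| = 32, but the maximum element order in G is 8 < 32. No single element generates all of G, so G is not cyclic.

Answer: No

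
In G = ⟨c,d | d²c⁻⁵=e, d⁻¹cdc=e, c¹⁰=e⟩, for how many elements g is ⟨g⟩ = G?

⟨g⟩ = G would require ord(g) = |G| = 20, but the maximum element order in G is 10 < 20. So G is not cyclic and no single element generates it: the count is 0.

Answer: 0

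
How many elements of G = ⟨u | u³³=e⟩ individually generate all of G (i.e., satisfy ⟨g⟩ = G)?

G is cyclic of order 33. An element generates G iff its order is 33, and a cyclic group of order 33 has exactly φ(33) = 20 such elements.

Answer: 20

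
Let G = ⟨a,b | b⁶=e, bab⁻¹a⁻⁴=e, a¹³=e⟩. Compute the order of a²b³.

Compute successive powers until reaching e:
  (a²b³)¹ = a²b³, (a²b³)² = e.
The smallest positive k with (a²b³)ᵏ = e is 2.

Answer: 2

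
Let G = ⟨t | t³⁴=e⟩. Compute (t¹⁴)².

Compute successive powers of (t¹⁴), reducing at each step:
  (t¹⁴)²: (t¹⁴) · t¹⁴ = t²⁸

Answer: t²⁸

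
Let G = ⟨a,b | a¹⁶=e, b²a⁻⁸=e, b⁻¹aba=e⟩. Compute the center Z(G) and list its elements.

An element z ∈ Z(G) iff z commutes with every generator.
For example a⁸ is central: (a⁸)·a = a⁹ = a·(a⁸); (a⁸)·b = b⁻¹ = b·(a⁸).
Whereas a ∉ Z(G) since a·b = ab ≠ a⁷b⁻¹ = b·a.
Checking each of the 32 elements this way gives Z(G) = {e, a⁸}, of order 2.

Answer: {e, a⁸}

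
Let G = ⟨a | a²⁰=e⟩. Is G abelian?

G has a single generator, so G is cyclic and hence abelian.

Answer: Yes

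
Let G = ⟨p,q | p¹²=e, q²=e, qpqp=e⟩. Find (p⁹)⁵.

Compute successive powers of (p⁹), reducing at each step:
  (p⁹)²: (p⁹) · p⁹ = p⁶
  (p⁹)³: (p⁶) · p⁹ = p³
  (p⁹)⁴: (p³) · p⁹ = e
  (p⁹)⁵: e · p⁹ = p⁹

Answer: p⁹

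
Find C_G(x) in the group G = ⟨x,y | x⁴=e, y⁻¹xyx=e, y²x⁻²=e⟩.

⟨x⟩ ⊆ C_G(x) since powers of x commute with x; so |C_G(x)| ≥ |⟨x⟩| = 4.
By orbit–stabilizer, |C_G(x)| = |G| / |conj. class of x| = 8 / 2 = 4.
The 4 elements commuting with x are {e, x, x², x³}.

Answer: {e, x, x², x³}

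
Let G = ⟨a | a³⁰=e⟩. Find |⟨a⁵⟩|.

|⟨a⁵⟩| equals the order of a⁵. Compute successive powers until reaching e:
  (a⁵)¹ = a⁵, (a⁵)² = a¹⁰, (a⁵)³ = a¹⁵, (a⁵)⁴ = a²⁰, (a⁵)⁵ = a²⁵, (a⁵)⁶ = e.
The smallest positive k with (a⁵)ᵏ = e is 6, so |⟨a⁵⟩| = 6.

Answer: 6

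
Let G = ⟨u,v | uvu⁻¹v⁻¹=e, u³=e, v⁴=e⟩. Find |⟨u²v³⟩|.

|⟨u²v³⟩| equals the order of u²v³. Compute successive powers until reaching e:
  (u²v³)¹ = u²v³, (u²v³)² = uv², (u²v³)³ = v, (u²v³)⁴ = u², (u²v³)⁵ = uv³, (u²v³)⁶ = v², (u²v³)⁷ = u²v, (u²v³)⁸ = u, (u²v³)⁹ = v³, (u²v³)¹⁰ = u²v², (u²v³)¹¹ = uv, (u²v³)¹² = e.
The smallest positive k with (u²v³)ᵏ = e is 12, so |⟨u²v³⟩| = 12.

Answer: 12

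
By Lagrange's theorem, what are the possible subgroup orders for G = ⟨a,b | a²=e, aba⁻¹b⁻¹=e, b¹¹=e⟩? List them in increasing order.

|G| = 22 = 2 · 11. By Lagrange's theorem the order of any subgroup divides 22; the divisors of 22 are 1, 2, 11, 22.

Answer: 1, 2, 11, 22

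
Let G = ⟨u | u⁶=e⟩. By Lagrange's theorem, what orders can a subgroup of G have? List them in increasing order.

|G| = 6 = 2 · 3. By Lagrange's theorem the order of any subgroup divides 6; the divisors of 6 are 1, 2, 3, 6.

Answer: 1, 2, 3, 6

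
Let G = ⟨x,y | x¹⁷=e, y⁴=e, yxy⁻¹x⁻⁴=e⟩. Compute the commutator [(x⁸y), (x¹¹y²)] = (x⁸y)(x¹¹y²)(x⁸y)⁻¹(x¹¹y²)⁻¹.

[(x⁸y), (x¹¹y²)] = (x⁸y)·(x¹¹y²)·(x⁸y)⁻¹·(x¹¹y²)⁻¹.
  (x⁸y) · (x¹¹y²) = xy³
  (xy³) · (x¹⁵y³) = x⁹y²
  (x⁹y²) · (x¹¹y²) = x¹⁵

Answer: x¹⁵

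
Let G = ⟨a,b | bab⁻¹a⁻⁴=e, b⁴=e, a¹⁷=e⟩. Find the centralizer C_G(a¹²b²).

⟨a¹²b²⟩ ⊆ C_G(a¹²b²) since powers of a¹²b² commute with a¹²b²; so |C_G(a¹²b²)| ≥ |⟨a¹²b²⟩| = 2.
By orbit–stabilizer, |C_G(a¹²b²)| = |G| / |conj. class of a¹²b²| = 68 / 17 = 4.
The 4 elements commuting with a¹²b² are {e, a¹²b², a¹⁶b, a¹³b³}.

Answer: {e, a¹²b², a¹⁶b, a¹³b³}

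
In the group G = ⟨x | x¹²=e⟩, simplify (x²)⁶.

Compute successive powers of (x²), reducing at each step:
  (x²)²: (x²) · x² = x⁴
  (x²)³: (x⁴) · x² = x⁶
  (x²)⁴: (x⁶) · x² = x⁸
  (x²)⁵: (x⁸) · x² = x¹⁰
  (x²)⁶: (x¹⁰) · x² = e

Answer: e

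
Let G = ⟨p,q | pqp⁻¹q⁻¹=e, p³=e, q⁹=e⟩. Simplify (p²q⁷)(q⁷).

Compute (p²q⁷) · (q⁷) by multiplying left to right and reducing via the relations at each step:
  (p²q⁷) · q⁷ = p²q⁵

Answer: p²q⁵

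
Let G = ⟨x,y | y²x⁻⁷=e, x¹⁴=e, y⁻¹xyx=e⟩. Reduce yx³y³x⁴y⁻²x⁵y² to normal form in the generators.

Multiply left to right, reducing at each step:
  y · x³ = x⁴y⁻¹
  (x⁴y⁻¹) · y³ = x¹¹
  (x¹¹) · x⁴ = x
  x · y⁻² = x⁸
  (x⁸) · x⁵ = x¹³
  (x¹³) · y² = x⁶

Answer: x⁶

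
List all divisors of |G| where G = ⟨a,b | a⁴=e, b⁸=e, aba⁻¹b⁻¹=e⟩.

|G| = 32 = 2⁵. By Lagrange's theorem the order of any subgroup divides 32; the divisors of 32 are 1, 2, 4, 8, 16, 32.

Answer: 1, 2, 4, 8, 16, 32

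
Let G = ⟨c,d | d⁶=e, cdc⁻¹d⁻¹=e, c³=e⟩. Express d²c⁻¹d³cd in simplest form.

Multiply left to right, reducing at each step:
  (d²) · c⁻¹ = c²d²
  (c²d²) · d³ = c²d⁵
  (c²d⁵) · c = d⁵
  (d⁵) · d = e

Answer: e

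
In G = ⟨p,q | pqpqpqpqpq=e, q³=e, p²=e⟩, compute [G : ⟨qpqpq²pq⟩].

First find ord(qpqpq²pq) by computing successive powers:
  (qpqpq²pq)¹ = qpqpq²pq, (qpqpq²pq)² = q²pqpq²pq², (qpqpq²pq)³ = e.
So |⟨qpqpq²pq⟩| = ord(qpqpq²pq) = 3. With |G| = 60, by Lagrange [G : ⟨qpqpq²pq⟩] = 60/3 = 20.

Answer: 20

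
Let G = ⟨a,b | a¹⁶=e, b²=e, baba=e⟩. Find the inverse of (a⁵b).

The order of (a⁵b) is 2 (smallest k with (a⁵b)ᵏ = e), so (a⁵b)⁻¹ = (a⁵b)¹ = a⁵b.
Check: (a⁵b) · (a⁵b) → (a⁵b) · a⁵ = b;   b · b = e, giving e as required.

Answer: a⁵b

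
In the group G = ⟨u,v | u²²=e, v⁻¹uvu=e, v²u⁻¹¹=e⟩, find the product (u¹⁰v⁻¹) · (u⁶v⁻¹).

Compute (u¹⁰v⁻¹) · (u⁶v⁻¹) by multiplying left to right and reducing via the relations at each step:
  (u¹⁰v⁻¹) · u⁶ = u⁴v⁻¹
  (u⁴v⁻¹) · v⁻¹ = u¹⁵

Answer: u¹⁵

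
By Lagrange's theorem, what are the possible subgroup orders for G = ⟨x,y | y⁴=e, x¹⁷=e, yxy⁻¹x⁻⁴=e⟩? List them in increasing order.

|G| = 68 = 2² · 17. By Lagrange's theorem the order of any subgroup divides 68; the divisors of 68 are 1, 2, 4, 17, 34, 68.

Answer: 1, 2, 4, 17, 34, 68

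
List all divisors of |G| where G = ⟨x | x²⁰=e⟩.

|G| = 20 = 2² · 5. By Lagrange's theorem the order of any subgroup divides 20; the divisors of 20 are 1, 2, 4, 5, 10, 20.

Answer: 1, 2, 4, 5, 10, 20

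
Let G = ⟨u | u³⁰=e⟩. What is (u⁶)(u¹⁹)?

Compute (u⁶) · (u¹⁹) by multiplying left to right and reducing via the relations at each step:
  (u⁶) · u¹⁹ = u²⁵

Answer: u²⁵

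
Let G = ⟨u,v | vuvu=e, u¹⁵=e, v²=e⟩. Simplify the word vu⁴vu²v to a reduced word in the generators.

Multiply left to right, reducing at each step:
  v · u⁴ = u¹¹v
  (u¹¹v) · v = u¹¹
  (u¹¹) · u² = u¹³
  (u¹³) · v = u¹³v

Answer: u¹³v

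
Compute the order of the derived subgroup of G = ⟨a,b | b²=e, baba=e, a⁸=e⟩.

G' = [G, G] is generated by all commutators. The generator-pair commutators are: [a, b] = a².
The subgroup they normally generate is {e, a², a⁴, a⁶}, of order 4.
Check: |G/G'| = 16/4 = 4 is the order of the abelianisation.

Answer: 4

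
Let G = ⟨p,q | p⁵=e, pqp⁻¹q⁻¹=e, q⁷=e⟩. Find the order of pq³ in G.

Compute successive powers until reaching e:
  (pq³)¹ = pq³, (pq³)² = p²q⁶, (pq³)³ = p³q², (pq³)⁴ = p⁴q⁵, (pq³)⁵ = q, (pq³)⁶ = pq⁴, (pq³)⁷ = p², (pq³)⁸ = p³q³, (pq³)⁹ = p⁴q⁶, (pq³)¹⁰ = q², (pq³)¹¹ = pq⁵, (pq³)¹² = p²q, (pq³)¹³ = p³q⁴, (pq³)¹⁴ = p⁴, (pq³)¹⁵ = q³, (pq³)¹⁶ = pq⁶, (pq³)¹⁷ = p²q², (pq³)¹⁸ = p³q⁵, (pq³)¹⁹ = p⁴q, (pq³)²⁰ = q⁴, (pq³)²¹ = p, (pq³)²² = p²q³, (pq³)²³ = p³q⁶, (pq³)²⁴ = p⁴q², (pq³)²⁵ = q⁵, (pq³)²⁶ = pq, (pq³)²⁷ = p²q⁴, (pq³)²⁸ = p³, (pq³)²⁹ = p⁴q³, (pq³)³⁰ = q⁶, (pq³)³¹ = pq², (pq³)³² = p²q⁵, (pq³)³³ = p³q, (pq³)³⁴ = p⁴q⁴, (pq³)³⁵ = e.
The smallest positive k with (pq³)ᵏ = e is 35.

Answer: 35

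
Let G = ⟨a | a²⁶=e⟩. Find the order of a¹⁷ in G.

Compute successive powers until reaching e:
  (a¹⁷)¹ = a¹⁷, (a¹⁷)² = a⁸, (a¹⁷)³ = a²⁵, (a¹⁷)⁴ = a¹⁶, (a¹⁷)⁵ = a⁷, (a¹⁷)⁶ = a²⁴, (a¹⁷)⁷ = a¹⁵, (a¹⁷)⁸ = a⁶, (a¹⁷)⁹ = a²³, (a¹⁷)¹⁰ = a¹⁴, (a¹⁷)¹¹ = a⁵, (a¹⁷)¹² = a²², (a¹⁷)¹³ = a¹³, (a¹⁷)¹⁴ = a⁴, (a¹⁷)¹⁵ = a²¹, (a¹⁷)¹⁶ = a¹², (a¹⁷)¹⁷ = a³, (a¹⁷)¹⁸ = a²⁰, (a¹⁷)¹⁹ = a¹¹, (a¹⁷)²⁰ = a², (a¹⁷)²¹ = a¹⁹, (a¹⁷)²² = a¹⁰, (a¹⁷)²³ = a, (a¹⁷)²⁴ = a¹⁸, (a¹⁷)²⁵ = a⁹, (a¹⁷)²⁶ = e.
The smallest positive k with (a¹⁷)ᵏ = e is 26.

Answer: 26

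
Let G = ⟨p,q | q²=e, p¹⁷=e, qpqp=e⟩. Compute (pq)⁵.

Compute successive powers of (pq), reducing at each step:
  (pq)²: (pq) · p = q;   q · q = e
  (pq)³: e · p = p;   p · q = pq
  (pq)⁴: (pq) · p = q;   q · q = e
  (pq)⁵: e · p = p;   p · q = pq

Answer: pq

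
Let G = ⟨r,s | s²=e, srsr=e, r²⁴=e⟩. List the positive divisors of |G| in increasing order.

|G| = 48 = 2⁴ · 3. By Lagrange's theorem the order of any subgroup divides 48; the divisors of 48 are 1, 2, 3, 4, 6, 8, 12, 16, 24, 48.

Answer: 1, 2, 3, 4, 6, 8, 12, 16, 24, 48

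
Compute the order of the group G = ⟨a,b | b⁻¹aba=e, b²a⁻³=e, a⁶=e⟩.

Enumerate words in the generators, reducing via the relations: the distinct elements are
  {a, b, e, ab, a², a³, a⁴, a⁵, a²b, b⁻¹, ab⁻¹, a²b⁻¹}.
No further products give new elements, so |G| = 12.

Answer: 12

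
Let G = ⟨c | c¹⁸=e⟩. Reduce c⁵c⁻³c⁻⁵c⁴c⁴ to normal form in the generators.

Multiply left to right, reducing at each step:
  (c⁵) · c⁻³ = c²
  (c²) · c⁻⁵ = c¹⁵
  (c¹⁵) · c⁴ = c
  c · c⁴ = c⁵

Answer: c⁵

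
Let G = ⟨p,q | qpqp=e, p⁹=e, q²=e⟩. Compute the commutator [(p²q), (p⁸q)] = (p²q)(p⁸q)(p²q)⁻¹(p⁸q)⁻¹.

[(p²q), (p⁸q)] = (p²q)·(p⁸q)·(p²q)⁻¹·(p⁸q)⁻¹.
  (p²q) · (p⁸q) = p³
  (p³) · (p²q) = p⁵q
  (p⁵q) · (p⁸q) = p⁶

Answer: p⁶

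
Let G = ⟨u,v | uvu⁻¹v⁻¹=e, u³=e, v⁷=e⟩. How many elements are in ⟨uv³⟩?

|⟨uv³⟩| equals the order of uv³. Compute successive powers until reaching e:
  (uv³)¹ = uv³, (uv³)² = u²v⁶, (uv³)³ = v², (uv³)⁴ = uv⁵, (uv³)⁵ = u²v, (uv³)⁶ = v⁴, (uv³)⁷ = u, (uv³)⁸ = u²v³, (uv³)⁹ = v⁶, (uv³)¹⁰ = uv², (uv³)¹¹ = u²v⁵, (uv³)¹² = v, (uv³)¹³ = uv⁴, (uv³)¹⁴ = u², (uv³)¹⁵ = v³, (uv³)¹⁶ = uv⁶, (uv³)¹⁷ = u²v², (uv³)¹⁸ = v⁵, (uv³)¹⁹ = uv, (uv³)²⁰ = u²v⁴, (uv³)²¹ = e.
The smallest positive k with (uv³)ᵏ = e is 21, so |⟨uv³⟩| = 21.

Answer: 21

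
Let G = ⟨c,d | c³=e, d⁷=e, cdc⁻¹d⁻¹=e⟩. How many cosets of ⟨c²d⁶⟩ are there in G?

First find ord(c²d⁶) by computing successive powers:
  (c²d⁶)¹ = c²d⁶, (c²d⁶)² = cd⁵, (c²d⁶)³ = d⁴, (c²d⁶)⁴ = c²d³, (c²d⁶)⁵ = cd², (c²d⁶)⁶ = d, (c²d⁶)⁷ = c², (c²d⁶)⁸ = cd⁶, (c²d⁶)⁹ = d⁵, (c²d⁶)¹⁰ = c²d⁴, (c²d⁶)¹¹ = cd³, (c²d⁶)¹² = d², (c²d⁶)¹³ = c²d, (c²d⁶)¹⁴ = c, (c²d⁶)¹⁵ = d⁶, (c²d⁶)¹⁶ = c²d⁵, (c²d⁶)¹⁷ = cd⁴, (c²d⁶)¹⁸ = d³, (c²d⁶)¹⁹ = c²d², (c²d⁶)²⁰ = cd, (c²d⁶)²¹ = e.
So |⟨c²d⁶⟩| = ord(c²d⁶) = 21. With |G| = 21, by Lagrange [G : ⟨c²d⁶⟩] = 21/21 = 1.

Answer: 1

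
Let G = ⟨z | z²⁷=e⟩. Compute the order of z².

Compute successive powers until reaching e:
  (z²)¹ = z², (z²)² = z⁴, (z²)³ = z⁶, (z²)⁴ = z⁸, (z²)⁵ = z¹⁰, (z²)⁶ = z¹², (z²)⁷ = z¹⁴, (z²)⁸ = z¹⁶, (z²)⁹ = z¹⁸, (z²)¹⁰ = z²⁰, (z²)¹¹ = z²², (z²)¹² = z²⁴, (z²)¹³ = z²⁶, (z²)¹⁴ = z, (z²)¹⁵ = z³, (z²)¹⁶ = z⁵, (z²)¹⁷ = z⁷, (z²)¹⁸ = z⁹, (z²)¹⁹ = z¹¹, (z²)²⁰ = z¹³, (z²)²¹ = z¹⁵, (z²)²² = z¹⁷, (z²)²³ = z¹⁹, (z²)²⁴ = z²¹, (z²)²⁵ = z²³, (z²)²⁶ = z²⁵, (z²)²⁷ = e.
The smallest positive k with (z²)ᵏ = e is 27.

Answer: 27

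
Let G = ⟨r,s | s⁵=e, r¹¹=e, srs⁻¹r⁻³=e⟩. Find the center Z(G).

An element z ∈ Z(G) iff z commutes with every generator.
For example e is central: e·r = r = r·e; e·s = s = s·e.
Whereas r ∉ Z(G) since r·s = rs ≠ r³s = s·r.
Checking each of the 55 elements this way gives Z(G) = {e}, of order 1.

Answer: {e}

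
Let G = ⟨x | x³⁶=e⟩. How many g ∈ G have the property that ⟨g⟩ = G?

G is cyclic of order 36. An element generates G iff its order is 36, and a cyclic group of order 36 has exactly φ(36) = 12 such elements.

Answer: 12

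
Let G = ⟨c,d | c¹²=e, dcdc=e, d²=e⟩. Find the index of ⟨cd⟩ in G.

First find ord(cd) by computing successive powers:
  (cd)¹ = cd, (cd)² = e.
So |⟨cd⟩| = ord(cd) = 2. With |G| = 24, by Lagrange [G : ⟨cd⟩] = 24/2 = 12.

Answer: 12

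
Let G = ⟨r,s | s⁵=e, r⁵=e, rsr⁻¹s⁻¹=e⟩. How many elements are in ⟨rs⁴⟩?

|⟨rs⁴⟩| equals the order of rs⁴. Compute successive powers until reaching e:
  (rs⁴)¹ = rs⁴, (rs⁴)² = r²s³, (rs⁴)³ = r³s², (rs⁴)⁴ = r⁴s, (rs⁴)⁵ = e.
The smallest positive k with (rs⁴)ᵏ = e is 5, so |⟨rs⁴⟩| = 5.

Answer: 5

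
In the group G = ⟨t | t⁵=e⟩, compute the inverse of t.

The order of t is 5 (smallest k with tᵏ = e), so t⁻¹ = t⁴ = t⁴.
Check: t · (t⁴) → t · t⁴ = e, giving e as required.

Answer: t⁴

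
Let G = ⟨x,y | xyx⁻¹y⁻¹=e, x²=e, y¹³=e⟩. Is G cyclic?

|G| = 26. The element xy has order 26 (its powers give 26 distinct elements), so ⟨xy⟩ = G and G is cyclic.

Answer: Yes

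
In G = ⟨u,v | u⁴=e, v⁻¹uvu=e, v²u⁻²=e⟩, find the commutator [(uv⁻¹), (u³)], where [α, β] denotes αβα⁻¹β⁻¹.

[(uv⁻¹), (u³)] = (uv⁻¹)·(u³)·(uv⁻¹)⁻¹·(u³)⁻¹.
  (uv⁻¹) · (u³) = v
  v · (uv) = u
  u · u = u²

Answer: u²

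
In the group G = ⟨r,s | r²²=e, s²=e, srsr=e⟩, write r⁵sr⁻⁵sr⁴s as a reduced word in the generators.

Multiply left to right, reducing at each step:
  (r⁵) · s = r⁵s
  (r⁵s) · r⁻⁵ = r¹⁰s
  (r¹⁰s) · s = r¹⁰
  (r¹⁰) · r⁴ = r¹⁴
  (r¹⁴) · s = r¹⁴s

Answer: r¹⁴s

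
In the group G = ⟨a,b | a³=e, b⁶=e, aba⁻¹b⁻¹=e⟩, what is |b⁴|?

Compute successive powers until reaching e:
  (b⁴)¹ = b⁴, (b⁴)² = b², (b⁴)³ = e.
The smallest positive k with (b⁴)ᵏ = e is 3.

Answer: 3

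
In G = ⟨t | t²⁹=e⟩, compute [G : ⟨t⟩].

First find ord(t) by computing successive powers:
  t¹ = t, t² = t², t³ = t³, t⁴ = t⁴, t⁵ = t⁵, t⁶ = t⁶, t⁷ = t⁷, t⁸ = t⁸, t⁹ = t⁹, t¹⁰ = t¹⁰, t¹¹ = t¹¹, t¹² = t¹², t¹³ = t¹³, t¹⁴ = t¹⁴, t¹⁵ = t¹⁵, t¹⁶ = t¹⁶, t¹⁷ = t¹⁷, t¹⁸ = t¹⁸, t¹⁹ = t¹⁹, t²⁰ = t²⁰, t²¹ = t²¹, t²² = t²², t²³ = t²³, t²⁴ = t²⁴, t²⁵ = t²⁵, t²⁶ = t²⁶, t²⁷ = t²⁷, t²⁸ = t²⁸, t²⁹ = e.
So |⟨t⟩| = ord(t) = 29. With |G| = 29, by Lagrange [G : ⟨t⟩] = 29/29 = 1.

Answer: 1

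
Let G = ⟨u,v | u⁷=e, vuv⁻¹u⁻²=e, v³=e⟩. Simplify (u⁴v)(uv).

Compute (u⁴v) · (uv) by multiplying left to right and reducing via the relations at each step:
  (u⁴v) · u = u⁶v
  (u⁶v) · v = u⁶v²

Answer: u⁶v²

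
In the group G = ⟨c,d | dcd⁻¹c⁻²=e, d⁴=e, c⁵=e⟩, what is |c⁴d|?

Compute successive powers until reaching e:
  (c⁴d)¹ = c⁴d, (c⁴d)² = c²d², (c⁴d)³ = c³d³, (c⁴d)⁴ = e.
The smallest positive k with (c⁴d)ᵏ = e is 4.

Answer: 4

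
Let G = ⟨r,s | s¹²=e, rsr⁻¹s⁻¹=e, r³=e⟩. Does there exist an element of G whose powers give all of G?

|G| = 36, but the maximum element order in G is 12 < 36. No single element generates all of G, so G is not cyclic.

Answer: No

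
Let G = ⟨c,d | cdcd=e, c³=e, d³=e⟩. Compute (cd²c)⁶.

Compute successive powers of (cd²c), reducing at each step:
  (cd²c)²: (cd²c) · c = c²d;   (c²d) · d² = c²;   (c²) · c = e
  (cd²c)³: e · c = c;   c · d² = cd²;   (cd²) · c = cd²c
  (cd²c)⁴: (cd²c) · c = c²d;   (c²d) · d² = c²;   (c²) · c = e
  (cd²c)⁵: e · c = c;   c · d² = cd²;   (cd²) · c = cd²c
  (cd²c)⁶: (cd²c) · c = c²d;   (c²d) · d² = c²;   (c²) · c = e

Answer: e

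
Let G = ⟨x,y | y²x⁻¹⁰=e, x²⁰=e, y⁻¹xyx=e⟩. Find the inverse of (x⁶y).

The order of (x⁶y) is 4 (smallest k with (x⁶y)ᵏ = e), so (x⁶y)⁻¹ = (x⁶y)³ = x⁶y⁻¹.
Check: (x⁶y) · (x⁶y⁻¹) → (x⁶y) · x⁶ = y;   y · y⁻¹ = e, giving e as required.

Answer: x⁶y⁻¹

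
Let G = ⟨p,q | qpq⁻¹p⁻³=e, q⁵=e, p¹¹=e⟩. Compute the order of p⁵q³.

Compute successive powers until reaching e:
  (p⁵q³)¹ = p⁵q³, (p⁵q³)² = p⁸q, (p⁵q³)³ = pq⁴, (p⁵q³)⁴ = p¹⁰q², (p⁵q³)⁵ = e.
The smallest positive k with (p⁵q³)ᵏ = e is 5.

Answer: 5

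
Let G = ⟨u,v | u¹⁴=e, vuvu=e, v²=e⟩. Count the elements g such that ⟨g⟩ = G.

⟨g⟩ = G would require ord(g) = |G| = 28, but the maximum element order in G is 14 < 28. So G is not cyclic and no single element generates it: the count is 0.

Answer: 0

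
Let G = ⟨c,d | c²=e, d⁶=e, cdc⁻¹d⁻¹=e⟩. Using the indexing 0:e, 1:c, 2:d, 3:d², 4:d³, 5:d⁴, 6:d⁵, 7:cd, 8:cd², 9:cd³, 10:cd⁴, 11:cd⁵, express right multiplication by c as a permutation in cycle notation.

(0 1)(2 7)(3 8)(4 9)(5 10)(6 11)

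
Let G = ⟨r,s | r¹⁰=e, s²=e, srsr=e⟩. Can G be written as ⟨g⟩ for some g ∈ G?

Every cyclic group is abelian. But r·s = rs while s·r = r⁹s, so r·s ≠ s·r and G is not abelian. Hence G is not cyclic.

Answer: No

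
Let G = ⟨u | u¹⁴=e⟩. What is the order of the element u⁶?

Compute successive powers until reaching e:
  (u⁶)¹ = u⁶, (u⁶)² = u¹², (u⁶)³ = u⁴, (u⁶)⁴ = u¹⁰, (u⁶)⁵ = u², (u⁶)⁶ = u⁸, (u⁶)⁷ = e.
The smallest positive k with (u⁶)ᵏ = e is 7.

Answer: 7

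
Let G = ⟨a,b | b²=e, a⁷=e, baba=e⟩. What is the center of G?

An element z ∈ Z(G) iff z commutes with every generator.
For example e is central: e·a = a = a·e; e·b = b = b·e.
Whereas a ∉ Z(G) since a·b = ab ≠ a⁶b = b·a.
Checking each of the 14 elements this way gives Z(G) = {e}, of order 1.

Answer: {e}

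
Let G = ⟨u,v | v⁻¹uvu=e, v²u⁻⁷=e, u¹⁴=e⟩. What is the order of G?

Enumerate words in the generators, reducing via the relations: the distinct elements are
  {e, u, v, uv, u², u³, u⁴, u⁵, u⁶, u⁷, u⁸, u⁹, u²v, u³v, u¹², u¹³, u¹¹, u¹⁰, u⁴v, u⁵v, u⁶v, v⁻¹, uv⁻¹, u²v⁻¹, u³v⁻¹, u⁴v⁻¹, u⁵v⁻¹, u⁶v⁻¹}.
No further products give new elements, so |G| = 28.

Answer: 28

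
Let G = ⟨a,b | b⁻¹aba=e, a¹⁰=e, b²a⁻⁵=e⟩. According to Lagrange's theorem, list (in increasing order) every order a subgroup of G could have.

|G| = 20 = 2² · 5. By Lagrange's theorem the order of any subgroup divides 20; the divisors of 20 are 1, 2, 4, 5, 10, 20.

Answer: 1, 2, 4, 5, 10, 20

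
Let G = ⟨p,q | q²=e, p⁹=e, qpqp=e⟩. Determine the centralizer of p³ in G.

⟨p³⟩ ⊆ C_G(p³) since powers of p³ commute with p³; so |C_G(p³)| ≥ |⟨p³⟩| = 3.
By orbit–stabilizer, |C_G(p³)| = |G| / |conj. class of p³| = 18 / 2 = 9.
The 9 elements commuting with p³ are {e, p, p², p³, p⁴, p⁵, p⁶, p⁷, p⁸}.

Answer: {e, p, p², p³, p⁴, p⁵, p⁶, p⁷, p⁸}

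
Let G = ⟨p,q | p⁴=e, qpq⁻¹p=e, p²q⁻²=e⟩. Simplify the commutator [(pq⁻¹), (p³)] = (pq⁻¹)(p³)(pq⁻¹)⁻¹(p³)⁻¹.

[(pq⁻¹), (p³)] = (pq⁻¹)·(p³)·(pq⁻¹)⁻¹·(p³)⁻¹.
  (pq⁻¹) · (p³) = q
  q · (pq) = p
  p · p = p²

Answer: p²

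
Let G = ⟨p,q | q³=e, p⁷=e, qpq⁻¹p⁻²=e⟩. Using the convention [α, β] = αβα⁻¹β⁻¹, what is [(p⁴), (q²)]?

[(p⁴), (q²)] = (p⁴)·(q²)·(p⁴)⁻¹·(q²)⁻¹.
  (p⁴) · (q²) = p⁴q²
  (p⁴q²) · (p³) = p²q²
  (p²q²) · q = p²

Answer: p²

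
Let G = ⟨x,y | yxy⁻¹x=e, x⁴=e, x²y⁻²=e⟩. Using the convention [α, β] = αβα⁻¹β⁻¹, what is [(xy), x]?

[(xy), x] = (xy)·x·(xy)⁻¹·x⁻¹.
  (xy) · x = y
  y · (xy⁻¹) = x³
  (x³) · (x³) = x²

Answer: x²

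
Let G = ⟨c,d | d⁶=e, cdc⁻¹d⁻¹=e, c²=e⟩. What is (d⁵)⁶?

Compute successive powers of (d⁵), reducing at each step:
  (d⁵)²: (d⁵) · d⁵ = d⁴
  (d⁵)³: (d⁴) · d⁵ = d³
  (d⁵)⁴: (d³) · d⁵ = d²
  (d⁵)⁵: (d²) · d⁵ = d
  (d⁵)⁶: d · d⁵ = e

Answer: e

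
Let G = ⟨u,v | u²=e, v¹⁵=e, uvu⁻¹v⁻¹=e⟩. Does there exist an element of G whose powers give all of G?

|G| = 30. The element uv has order 30 (its powers give 30 distinct elements), so ⟨uv⟩ = G and G is cyclic.

Answer: Yes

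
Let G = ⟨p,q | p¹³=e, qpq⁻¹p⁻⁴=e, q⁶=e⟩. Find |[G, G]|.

G' = [G, G] is generated by all commutators. The generator-pair commutators are: [p, q] = p¹⁰.
The subgroup they normally generate is {e, p, p², p³, p⁴, p⁵, p⁶, p⁷, p⁸, p⁹, p¹⁰, p¹¹, p¹²}, of order 13.
Check: |G/G'| = 78/13 = 6 is the order of the abelianisation.

Answer: 13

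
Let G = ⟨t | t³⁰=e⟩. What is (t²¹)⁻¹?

The order of (t²¹) is 10 (smallest k with (t²¹)ᵏ = e), so (t²¹)⁻¹ = (t²¹)⁹ = t⁹.
Check: (t²¹) · (t⁹) → (t²¹) · t⁹ = e, giving e as required.

Answer: t⁹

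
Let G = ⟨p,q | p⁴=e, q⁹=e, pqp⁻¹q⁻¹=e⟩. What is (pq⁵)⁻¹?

The order of (pq⁵) is 36 (smallest k with (pq⁵)ᵏ = e), so (pq⁵)⁻¹ = (pq⁵)³⁵ = p³q⁴.
Check: (pq⁵) · (p³q⁴) → (pq⁵) · p³ = q⁵;   (q⁵) · q⁴ = e, giving e as required.

Answer: p³q⁴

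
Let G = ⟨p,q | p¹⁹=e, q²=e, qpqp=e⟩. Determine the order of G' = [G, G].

G' = [G, G] is generated by all commutators. The generator-pair commutators are: [p, q] = p².
The subgroup they normally generate is {e, p, p², p³, p⁴, p⁵, p⁶, p⁷, p⁸, p⁹, p¹⁰, p¹¹, p¹², p¹³, p¹⁴, p¹⁵, p¹⁶, p¹⁷, p¹⁸}, of order 19.
Check: |G/G'| = 38/19 = 2 is the order of the abelianisation.

Answer: 19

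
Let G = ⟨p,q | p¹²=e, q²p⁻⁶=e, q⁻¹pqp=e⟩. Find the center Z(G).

An element z ∈ Z(G) iff z commutes with every generator.
For example p⁶ is central: (p⁶)·p = p⁷ = p·(p⁶); (p⁶)·q = q⁻¹ = q·(p⁶).
Whereas p ∉ Z(G) since p·q = pq ≠ p⁵q⁻¹ = q·p.
Checking each of the 24 elements this way gives Z(G) = {e, p⁶}, of order 2.

Answer: {e, p⁶}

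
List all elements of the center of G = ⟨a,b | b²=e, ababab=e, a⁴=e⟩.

An element z ∈ Z(G) iff z commutes with every generator.
For example e is central: e·a = a = a·e; e·b = b = b·e.
Whereas a ∉ Z(G) since a·b = ab ≠ ba = b·a.
Checking each of the 24 elements this way gives Z(G) = {e}, of order 1.

Answer: {e}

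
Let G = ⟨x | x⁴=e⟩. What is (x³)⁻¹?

The order of (x³) is 4 (smallest k with (x³)ᵏ = e), so (x³)⁻¹ = (x³)³ = x.
Check: (x³) · x → (x³) · x = e, giving e as required.

Answer: x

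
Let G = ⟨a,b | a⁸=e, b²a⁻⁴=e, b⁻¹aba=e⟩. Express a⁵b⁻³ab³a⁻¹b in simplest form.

Multiply left to right, reducing at each step:
  (a⁵) · b⁻³ = ab⁻¹
  (ab⁻¹) · a = b⁻¹
  (b⁻¹) · b³ = a⁴
  (a⁴) · a⁻¹ = a³
  (a³) · b = a³b

Answer: a³b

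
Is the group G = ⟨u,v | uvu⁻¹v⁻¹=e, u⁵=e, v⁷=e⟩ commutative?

Each pair of generators commutes: u·v = uv = v·u. Since the generators pairwise commute, every element of G commutes with every other, so G is abelian.

Answer: Yes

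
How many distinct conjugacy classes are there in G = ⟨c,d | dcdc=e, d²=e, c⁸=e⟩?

The conjugacy classes (representative and size) are:
  [e] (size 1), [c] (size 2), [c⁶] (size 2), [c³] (size 2), [c⁴] (size 1), [d] (size 4), [c⁵d] (size 4).
Class equation: 1 + 2 + 2 + 2 + 1 + 4 + 4 = 16 = |G|. So G has 7 conjugacy classes.

Answer: 7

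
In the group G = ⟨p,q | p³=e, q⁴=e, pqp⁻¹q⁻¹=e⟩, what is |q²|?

Compute successive powers until reaching e:
  (q²)¹ = q², (q²)² = e.
The smallest positive k with (q²)ᵏ = e is 2.

Answer: 2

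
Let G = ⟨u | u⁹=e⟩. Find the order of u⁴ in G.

Compute successive powers until reaching e:
  (u⁴)¹ = u⁴, (u⁴)² = u⁸, (u⁴)³ = u³, (u⁴)⁴ = u⁷, (u⁴)⁵ = u², (u⁴)⁶ = u⁶, (u⁴)⁷ = u, (u⁴)⁸ = u⁵, (u⁴)⁹ = e.
The smallest positive k with (u⁴)ᵏ = e is 9.

Answer: 9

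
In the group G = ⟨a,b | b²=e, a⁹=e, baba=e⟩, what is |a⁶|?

Compute successive powers until reaching e:
  (a⁶)¹ = a⁶, (a⁶)² = a³, (a⁶)³ = e.
The smallest positive k with (a⁶)ᵏ = e is 3.

Answer: 3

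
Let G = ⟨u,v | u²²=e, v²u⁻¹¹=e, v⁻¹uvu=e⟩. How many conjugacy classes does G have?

The conjugacy classes (representative and size) are:
  [e] (size 1), [u²¹] (size 2), [u²] (size 2), [u³] (size 2), [u¹⁸] (size 2), [u¹⁷] (size 2), [u⁶] (size 2), [u⁷] (size 2), [u⁸] (size 2), [u¹³] (size 2), [u¹²] (size 2), [u¹¹] (size 1), [u¹⁰v] (size 11), [u⁷v] (size 11).
Class equation: 1 + 2 + 2 + 2 + 2 + 2 + 2 + 2 + 2 + 2 + 2 + 1 + 11 + 11 = 44 = |G|. So G has 14 conjugacy classes.

Answer: 14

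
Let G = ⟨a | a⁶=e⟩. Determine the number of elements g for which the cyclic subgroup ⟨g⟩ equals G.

G is cyclic of order 6. An element generates G iff its order is 6, and a cyclic group of order 6 has exactly φ(6) = 2 such elements.

Answer: 2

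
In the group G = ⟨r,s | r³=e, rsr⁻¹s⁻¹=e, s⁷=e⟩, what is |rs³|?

Compute successive powers until reaching e:
  (rs³)¹ = rs³, (rs³)² = r²s⁶, (rs³)³ = s², (rs³)⁴ = rs⁵, (rs³)⁵ = r²s, (rs³)⁶ = s⁴, (rs³)⁷ = r, (rs³)⁸ = r²s³, (rs³)⁹ = s⁶, (rs³)¹⁰ = rs², (rs³)¹¹ = r²s⁵, (rs³)¹² = s, (rs³)¹³ = rs⁴, (rs³)¹⁴ = r², (rs³)¹⁵ = s³, (rs³)¹⁶ = rs⁶, (rs³)¹⁷ = r²s², (rs³)¹⁸ = s⁵, (rs³)¹⁹ = rs, (rs³)²⁰ = r²s⁴, (rs³)²¹ = e.
The smallest positive k with (rs³)ᵏ = e is 21.

Answer: 21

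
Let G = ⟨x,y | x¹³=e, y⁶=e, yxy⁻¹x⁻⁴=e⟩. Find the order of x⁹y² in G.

Compute successive powers until reaching e:
  (x⁹y²)¹ = x⁹y², (x⁹y²)² = x¹⁰y⁴, (x⁹y²)³ = e.
The smallest positive k with (x⁹y²)ᵏ = e is 3.

Answer: 3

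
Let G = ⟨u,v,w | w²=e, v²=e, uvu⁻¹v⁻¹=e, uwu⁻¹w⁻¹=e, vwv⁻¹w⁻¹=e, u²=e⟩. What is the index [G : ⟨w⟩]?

First find ord(w) by computing successive powers:
  w¹ = w, w² = e.
So |⟨w⟩| = ord(w) = 2. With |G| = 8, by Lagrange [G : ⟨w⟩] = 8/2 = 4.

Answer: 4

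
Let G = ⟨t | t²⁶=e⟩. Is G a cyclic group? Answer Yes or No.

|G| = 26. The element t has order 26 (its powers give 26 distinct elements), so ⟨t⟩ = G and G is cyclic.

Answer: Yes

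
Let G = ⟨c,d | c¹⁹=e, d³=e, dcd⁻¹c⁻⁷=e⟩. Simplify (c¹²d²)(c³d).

Compute (c¹²d²) · (c³d) by multiplying left to right and reducing via the relations at each step:
  (c¹²d²) · c³ = c⁷d²
  (c⁷d²) · d = c⁷

Answer: c⁷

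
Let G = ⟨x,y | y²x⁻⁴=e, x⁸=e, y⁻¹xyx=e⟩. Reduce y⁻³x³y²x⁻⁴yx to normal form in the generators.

Multiply left to right, reducing at each step:
  y · x³ = xy⁻¹
  (xy⁻¹) · y² = xy
  (xy) · x⁻⁴ = xy⁻¹
  (xy⁻¹) · y = x
  x · x = x²

Answer: x²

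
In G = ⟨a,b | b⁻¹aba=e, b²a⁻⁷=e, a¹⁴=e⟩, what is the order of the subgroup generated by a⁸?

|⟨a⁸⟩| equals the order of a⁸. Compute successive powers until reaching e:
  (a⁸)¹ = a⁸, (a⁸)² = a², (a⁸)³ = a¹⁰, (a⁸)⁴ = a⁴, (a⁸)⁵ = a¹², (a⁸)⁶ = a⁶, (a⁸)⁷ = e.
The smallest positive k with (a⁸)ᵏ = e is 7, so |⟨a⁸⟩| = 7.

Answer: 7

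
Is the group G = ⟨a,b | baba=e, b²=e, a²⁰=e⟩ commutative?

a·b = ab but b·a = a¹⁹b, so a·b ≠ b·a and G is not abelian.

Answer: No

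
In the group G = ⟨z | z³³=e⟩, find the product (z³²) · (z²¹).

Compute (z³²) · (z²¹) by multiplying left to right and reducing via the relations at each step:
  (z³²) · z²¹ = z²⁰

Answer: z²⁰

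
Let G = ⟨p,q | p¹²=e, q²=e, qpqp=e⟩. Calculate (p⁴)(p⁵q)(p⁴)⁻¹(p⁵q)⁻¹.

[(p⁴), (p⁵q)] = (p⁴)·(p⁵q)·(p⁴)⁻¹·(p⁵q)⁻¹.
  (p⁴) · (p⁵q) = p⁹q
  (p⁹q) · (p⁸) = pq
  (pq) · (p⁵q) = p⁸

Answer: p⁸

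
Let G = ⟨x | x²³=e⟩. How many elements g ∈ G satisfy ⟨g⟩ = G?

G is cyclic of order 23. An element generates G iff its order is 23, and a cyclic group of order 23 has exactly φ(23) = 22 such elements.

Answer: 22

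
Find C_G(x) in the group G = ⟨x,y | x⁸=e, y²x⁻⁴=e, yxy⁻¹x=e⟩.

⟨x⟩ ⊆ C_G(x) since powers of x commute with x; so |C_G(x)| ≥ |⟨x⟩| = 8.
By orbit–stabilizer, |C_G(x)| = |G| / |conj. class of x| = 16 / 2 = 8.
The 8 elements commuting with x are {e, x, x², x³, x⁴, x⁵, x⁶, x⁷}.

Answer: {e, x, x², x³, x⁴, x⁵, x⁶, x⁷}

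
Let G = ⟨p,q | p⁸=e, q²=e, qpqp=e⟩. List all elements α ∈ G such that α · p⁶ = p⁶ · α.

⟨p⁶⟩ ⊆ C_G(p⁶) since powers of p⁶ commute with p⁶; so |C_G(p⁶)| ≥ |⟨p⁶⟩| = 4.
By orbit–stabilizer, |C_G(p⁶)| = |G| / |conj. class of p⁶| = 16 / 2 = 8.
The 8 elements commuting with p⁶ are {e, p, p², p³, p⁴, p⁵, p⁶, p⁷}.

Answer: {e, p, p², p³, p⁴, p⁵, p⁶, p⁷}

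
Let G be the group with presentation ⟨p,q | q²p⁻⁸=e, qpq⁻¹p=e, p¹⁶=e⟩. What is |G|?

Enumerate words in the generators, reducing via the relations: the distinct elements are
  {e, p, q, pq, p², p³, p⁴, p⁵, p⁶, p⁷, p⁸, p⁹, p²q, p³q, p¹², p¹³, p¹¹, p¹⁰, p¹⁴, p¹⁵, p⁴q, p⁵q, p⁶q, p⁷q, q⁻¹, pq⁻¹, p²q⁻¹, p³q⁻¹, p⁴q⁻¹, p⁵q⁻¹, p⁶q⁻¹, p⁷q⁻¹}.
No further products give new elements, so |G| = 32.

Answer: 32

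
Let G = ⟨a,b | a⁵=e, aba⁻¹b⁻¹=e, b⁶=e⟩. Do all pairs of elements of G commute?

Each pair of generators commutes: a·b = ab = b·a. Since the generators pairwise commute, every element of G commutes with every other, so G is abelian.

Answer: Yes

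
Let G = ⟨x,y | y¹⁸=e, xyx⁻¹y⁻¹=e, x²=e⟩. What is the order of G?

Enumerate words in the generators, reducing via the relations: the distinct elements are
  {e, x, y, xy, y², y³, y⁴, y⁵, y⁶, y⁷, y⁸, y⁹, xy², xy³, xy⁴, xy⁵, xy⁶, xy⁷, xy⁸, xy⁹, y¹², y¹³, y¹¹, y¹⁰, y¹⁴, y¹⁵, y¹⁶, y¹⁷, xy¹², xy¹³, xy¹¹, xy¹⁰, xy¹⁴, xy¹⁵, xy¹⁶, xy¹⁷}.
No further products give new elements, so |G| = 36.

Answer: 36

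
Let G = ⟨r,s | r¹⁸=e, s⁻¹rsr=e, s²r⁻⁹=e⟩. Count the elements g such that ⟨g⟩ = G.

⟨g⟩ = G would require ord(g) = |G| = 36, but the maximum element order in G is 18 < 36. So G is not cyclic and no single element generates it: the count is 0.

Answer: 0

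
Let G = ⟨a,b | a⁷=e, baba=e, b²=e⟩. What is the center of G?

An element z ∈ Z(G) iff z commutes with every generator.
For example e is central: e·a = a = a·e; e·b = b = b·e.
Whereas a ∉ Z(G) since a·b = ab ≠ a⁶b = b·a.
Checking each of the 14 elements this way gives Z(G) = {e}, of order 1.

Answer: {e}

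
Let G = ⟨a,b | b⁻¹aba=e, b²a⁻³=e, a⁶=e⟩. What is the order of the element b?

Compute successive powers until reaching e:
  b¹ = b, b² = a³, b³ = b⁻¹, b⁴ = e.
The smallest positive k with bᵏ = e is 4.

Answer: 4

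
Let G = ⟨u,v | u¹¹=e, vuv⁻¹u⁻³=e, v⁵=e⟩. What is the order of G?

Enumerate words in the generators, reducing via the relations: the distinct elements are
  {e, u, v, uv, u², u³, u⁴, u⁵, u⁶, u⁷, u⁸, u⁹, v², v³, v⁴, uv², uv³, uv⁴, u²v, u³v, u¹⁰, u⁴v, u⁵v, u⁶v, u⁷v, u⁸v, u⁹v, u²v², u²v³, u²v⁴, u³v², u³v³, u³v⁴, u¹⁰v, u⁴v², u⁴v³, u⁴v⁴, u⁵v², u⁵v³, u⁵v⁴, u⁶v², u⁶v³, u⁶v⁴, u⁷v², u⁷v³, u⁷v⁴, u⁸v², u⁸v³, u⁸v⁴, u⁹v², u⁹v³, u⁹v⁴, u¹⁰v², u¹⁰v³, u¹⁰v⁴}.
No further products give new elements, so |G| = 55.

Answer: 55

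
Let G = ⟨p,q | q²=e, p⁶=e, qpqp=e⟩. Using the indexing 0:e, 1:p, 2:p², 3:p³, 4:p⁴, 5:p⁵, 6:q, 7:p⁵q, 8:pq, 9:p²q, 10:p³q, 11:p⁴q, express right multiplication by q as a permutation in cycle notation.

(0 6)(1 8)(2 9)(3 10)(4 11)(5 7)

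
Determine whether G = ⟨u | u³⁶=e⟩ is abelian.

G has a single generator, so G is cyclic and hence abelian.

Answer: Yes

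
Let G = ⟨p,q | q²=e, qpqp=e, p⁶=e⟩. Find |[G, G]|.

G' = [G, G] is generated by all commutators. The generator-pair commutators are: [p, q] = p².
The subgroup they normally generate is {e, p², p⁴}, of order 3.
Check: |G/G'| = 12/3 = 4 is the order of the abelianisation.

Answer: 3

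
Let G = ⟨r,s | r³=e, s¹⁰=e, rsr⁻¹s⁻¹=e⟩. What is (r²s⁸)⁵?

Compute successive powers of (r²s⁸), reducing at each step:
  (r²s⁸)²: (r²s⁸) · r² = rs⁸;   (rs⁸) · s⁸ = rs⁶
  (r²s⁸)³: (rs⁶) · r² = s⁶;   (s⁶) · s⁸ = s⁴
  (r²s⁸)⁴: (s⁴) · r² = r²s⁴;   (r²s⁴) · s⁸ = r²s²
  (r²s⁸)⁵: (r²s²) · r² = rs²;   (rs²) · s⁸ = r

Answer: r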